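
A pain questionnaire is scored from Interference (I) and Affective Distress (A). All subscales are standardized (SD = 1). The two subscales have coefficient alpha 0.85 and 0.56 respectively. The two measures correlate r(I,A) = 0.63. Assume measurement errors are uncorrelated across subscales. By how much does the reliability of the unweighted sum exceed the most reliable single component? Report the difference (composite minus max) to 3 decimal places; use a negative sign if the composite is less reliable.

Var(sum) = 2 + 1.26 = 3.26; true-score variance = 1.41 + 1.26 = 2.67; composite reliability = 0.8190.
Max component reliability = 0.8500.
Difference = 0.8190 − 0.8500 = -0.031.

-0.031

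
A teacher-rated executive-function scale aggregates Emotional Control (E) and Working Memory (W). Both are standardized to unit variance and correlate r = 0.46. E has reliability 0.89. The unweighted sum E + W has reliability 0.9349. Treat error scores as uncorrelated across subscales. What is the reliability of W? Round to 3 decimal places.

0.920

Var(E+W) = 2 + 2·0.46 = 2.920.
True-score variance = ρ_E + ρ_W + 2·0.46, so 0.9349 = (0.89 + ρ_W + 0.92) / 2.920.
ρ_W = 0.9349·2.920 − 0.89 − 0.92 = 0.920.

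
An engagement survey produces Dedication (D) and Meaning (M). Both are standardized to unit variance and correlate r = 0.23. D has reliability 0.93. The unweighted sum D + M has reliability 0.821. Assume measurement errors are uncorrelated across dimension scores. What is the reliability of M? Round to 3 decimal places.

Var(D+M) = 2 + 2·0.23 = 2.460.
True-score variance = ρ_D + ρ_M + 2·0.23, so 0.821 = (0.93 + ρ_M + 0.46) / 2.460.
ρ_M = 0.821·2.460 − 0.93 − 0.46 = 0.630.

0.630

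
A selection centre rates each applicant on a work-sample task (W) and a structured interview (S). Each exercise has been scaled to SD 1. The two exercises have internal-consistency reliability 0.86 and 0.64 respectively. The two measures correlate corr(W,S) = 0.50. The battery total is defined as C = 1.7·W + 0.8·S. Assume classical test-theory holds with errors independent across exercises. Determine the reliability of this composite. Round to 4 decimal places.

0.8701

Var(C) = 1.7² + 0.8² + 2·[1.36·0.50] = 3.53 + 1.36 = 4.89.
Because errors are independent across components, Cov(Tᵢ,Tⱼ) = Cov(Xᵢ,Xⱼ); the off-diagonal part of the true-score variance is the same as above.
True-score variance = [1.7²·0.86 + 0.8²·0.64] + 1.36 = 2.895 + 1.36 = 4.255.
Reliability = 4.255 / 4.89 = 0.8701.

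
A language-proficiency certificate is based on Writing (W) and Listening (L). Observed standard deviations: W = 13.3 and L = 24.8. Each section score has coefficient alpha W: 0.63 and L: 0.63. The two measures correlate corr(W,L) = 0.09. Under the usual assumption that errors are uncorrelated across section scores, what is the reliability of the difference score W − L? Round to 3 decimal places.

0.600

Var(W−L) = 13.3² + 24.8² − 2·13.3·24.8·0.09 = 791.93 − 59.3712 = 732.559.
With uncorrelated errors the cross-covariances are all true-score covariance, so they carry over unchanged; only the diagonal terms shrink to ρᵢσᵢ².
True-score variance = [13.3²·0.63 + 24.8²·0.63] − 59.3712 = 498.916 − 59.3712 = 439.545.
Reliability = 439.545 / 732.559 = 0.600.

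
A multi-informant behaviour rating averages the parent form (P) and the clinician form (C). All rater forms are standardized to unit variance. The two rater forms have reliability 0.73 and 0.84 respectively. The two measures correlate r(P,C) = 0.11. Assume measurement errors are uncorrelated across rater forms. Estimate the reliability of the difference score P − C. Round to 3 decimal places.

Var(P−C) = 1 + 1 − 2·0.11 = 2 − 0.22 = 1.78.
Under uncorrelated errors the observed covariances equal the true-score covariances, so only the own-variance terms attenuate.
True-score variance = [0.73 + 0.84] − 0.22 = 1.57 − 0.22 = 1.35.
Reliability = 1.35 / 1.78 = 0.758.

0.758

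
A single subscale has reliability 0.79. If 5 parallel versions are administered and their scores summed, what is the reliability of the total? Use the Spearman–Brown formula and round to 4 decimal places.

ρ_k = kρ / (1 + (k−1)ρ) = 5·0.79 / (1 + 4·0.79) = 3.950 / 4.160 = 0.9495.

0.9495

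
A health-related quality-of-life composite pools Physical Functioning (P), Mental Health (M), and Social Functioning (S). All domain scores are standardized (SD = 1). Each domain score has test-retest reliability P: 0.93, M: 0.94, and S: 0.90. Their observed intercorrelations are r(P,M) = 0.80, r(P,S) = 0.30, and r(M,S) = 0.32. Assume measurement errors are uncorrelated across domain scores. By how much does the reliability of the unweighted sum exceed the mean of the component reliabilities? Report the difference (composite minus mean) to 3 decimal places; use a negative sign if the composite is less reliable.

0.037

Var(sum) = 3 + 2.84 = 5.84; true-score variance = 2.77 + 2.84 = 5.61; composite reliability = 0.9606.
Mean component reliability = 0.9233.
Difference = 0.9606 − 0.9233 = 0.037.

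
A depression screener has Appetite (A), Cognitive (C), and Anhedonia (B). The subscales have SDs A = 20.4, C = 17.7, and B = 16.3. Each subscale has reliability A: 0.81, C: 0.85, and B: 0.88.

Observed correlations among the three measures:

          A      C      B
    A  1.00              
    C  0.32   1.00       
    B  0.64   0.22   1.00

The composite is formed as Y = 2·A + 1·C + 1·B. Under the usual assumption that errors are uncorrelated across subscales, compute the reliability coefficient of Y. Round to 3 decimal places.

Var(Y) = 2²·20.4² + 17.7² + 16.3² + 2·[2·20.4·17.7·0.32 + 2·20.4·16.3·0.64 + 17.7·16.3·0.22] = 2243.62 + 1440.38 = 3684.
Because errors are independent across components, Cov(Tᵢ,Tⱼ) = Cov(Xᵢ,Xⱼ); the off-diagonal part of the true-score variance is the same as above.
True-score variance = [2²·20.4²·0.81 + 17.7²·0.85 + 16.3²·0.88] + 1440.38 = 1848.46 + 1440.38 = 3288.84.
Reliability = 3288.84 / 3684 = 0.893.

0.893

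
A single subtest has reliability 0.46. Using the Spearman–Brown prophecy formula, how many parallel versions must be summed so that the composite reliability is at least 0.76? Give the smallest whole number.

k ≥ ρ*(1−ρ₁)/(ρ₁(1−ρ*)) = 0.76·0.54 / (0.46·0.24) = 3.717.
Smallest integer k = 4.

4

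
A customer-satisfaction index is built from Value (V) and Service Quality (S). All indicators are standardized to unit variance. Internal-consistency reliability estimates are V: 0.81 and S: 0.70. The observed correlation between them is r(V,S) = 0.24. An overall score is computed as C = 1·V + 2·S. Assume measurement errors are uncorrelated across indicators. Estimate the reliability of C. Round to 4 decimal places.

0.7668

Var(C) = 1 + 2² + 2·[2·0.24] = 5 + 0.96 = 5.96.
Under uncorrelated errors the observed covariances equal the true-score covariances, so only the own-variance terms attenuate.
True-score variance = [0.81 + 2²·0.70] + 0.96 = 3.61 + 0.96 = 4.57.
Reliability = 4.57 / 5.96 = 0.7668.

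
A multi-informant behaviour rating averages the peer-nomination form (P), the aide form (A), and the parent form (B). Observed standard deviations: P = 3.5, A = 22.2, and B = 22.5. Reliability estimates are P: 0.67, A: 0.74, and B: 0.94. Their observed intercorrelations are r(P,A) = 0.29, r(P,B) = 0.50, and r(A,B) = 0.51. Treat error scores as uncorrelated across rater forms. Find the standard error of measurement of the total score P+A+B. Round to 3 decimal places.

12.750

Var(total) = 1011.34 + 633.306 = 1644.65.
True-score variance = 848.784 + 633.306 = 1482.09, so reliability = 0.9012.
Error variance = 1644.65 − 1482.09 = 162.556; SEM = √162.556 = 12.750.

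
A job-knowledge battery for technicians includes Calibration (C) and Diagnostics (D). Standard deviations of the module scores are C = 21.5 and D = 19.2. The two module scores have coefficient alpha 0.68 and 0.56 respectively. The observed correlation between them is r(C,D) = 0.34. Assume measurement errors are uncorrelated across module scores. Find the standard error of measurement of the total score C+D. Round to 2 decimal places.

Var(total) = 830.89 + 280.704 = 1111.59.
True-score variance = 520.768 + 280.704 = 801.472, so reliability = 0.7210.
Error variance = 1111.59 − 801.472 = 310.122; SEM = √310.122 = 17.61.

17.61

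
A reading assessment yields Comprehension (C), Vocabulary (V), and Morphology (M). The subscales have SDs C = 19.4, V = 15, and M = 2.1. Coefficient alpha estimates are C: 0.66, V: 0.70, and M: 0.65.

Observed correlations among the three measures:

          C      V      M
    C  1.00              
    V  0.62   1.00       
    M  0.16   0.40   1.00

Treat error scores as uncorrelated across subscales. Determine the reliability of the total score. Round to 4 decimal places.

Var(C+V+M) = 19.4² + 15² + 2.1² + 2·[19.4·15·0.62 + 19.4·2.1·0.16 + 15·2.1·0.40] = 605.77 + 399.077 = 1004.85.
Because errors are independent across components, Cov(Tᵢ,Tⱼ) = Cov(Xᵢ,Xⱼ); the off-diagonal part of the true-score variance is the same as above.
True-score variance = [19.4²·0.66 + 15²·0.70 + 2.1²·0.65] + 399.077 = 408.764 + 399.077 = 807.841.
Reliability = 807.841 / 1004.85 = 0.8039.

0.8039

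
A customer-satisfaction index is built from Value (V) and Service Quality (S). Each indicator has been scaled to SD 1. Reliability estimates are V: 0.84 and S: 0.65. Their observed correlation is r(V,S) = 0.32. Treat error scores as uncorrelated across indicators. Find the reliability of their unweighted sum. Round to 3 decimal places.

0.807

Var(V+S) = 2 + 2·[0.32] = 2 + 0.64 = 2.64.
Because errors are independent across components, Cov(Tᵢ,Tⱼ) = Cov(Xᵢ,Xⱼ); the off-diagonal part of the true-score variance is the same as above.
True-score variance = [0.84 + 0.65] + 0.64 = 1.49 + 0.64 = 2.13.
Reliability = 2.13 / 2.64 = 0.807.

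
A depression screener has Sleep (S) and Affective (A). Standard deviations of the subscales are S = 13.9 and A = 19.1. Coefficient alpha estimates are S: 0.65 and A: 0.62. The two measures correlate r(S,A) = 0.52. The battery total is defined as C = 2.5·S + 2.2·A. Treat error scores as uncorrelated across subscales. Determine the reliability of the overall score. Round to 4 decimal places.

0.7565

Var(C) = 2.5²·13.9² + 2.2²·19.1² + 2·[5.5·13.9·19.1·0.52] = 2973.24 + 1518.6 = 4491.85.
Because errors are independent across components, Cov(Tᵢ,Tⱼ) = Cov(Xᵢ,Xⱼ); the off-diagonal part of the true-score variance is the same as above.
True-score variance = [2.5²·13.9²·0.65 + 2.2²·19.1²·0.62] + 1518.6 = 1879.64 + 1518.6 = 3398.24.
Reliability = 3398.24 / 4491.85 = 0.7565.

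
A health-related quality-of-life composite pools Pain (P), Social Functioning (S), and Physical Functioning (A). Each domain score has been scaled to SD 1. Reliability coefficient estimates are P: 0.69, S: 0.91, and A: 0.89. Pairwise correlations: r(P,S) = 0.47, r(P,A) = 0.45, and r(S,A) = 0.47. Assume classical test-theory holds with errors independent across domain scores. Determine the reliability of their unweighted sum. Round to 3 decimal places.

0.912

Var(P+S+A) = 3 + 2·[0.47 + 0.45 + 0.47] = 3 + 2.78 = 5.78.
Because errors are independent across components, Cov(Tᵢ,Tⱼ) = Cov(Xᵢ,Xⱼ); the off-diagonal part of the true-score variance is the same as above.
True-score variance = [0.69 + 0.91 + 0.89] + 2.78 = 2.49 + 2.78 = 5.27.
Reliability = 5.27 / 5.78 = 0.912.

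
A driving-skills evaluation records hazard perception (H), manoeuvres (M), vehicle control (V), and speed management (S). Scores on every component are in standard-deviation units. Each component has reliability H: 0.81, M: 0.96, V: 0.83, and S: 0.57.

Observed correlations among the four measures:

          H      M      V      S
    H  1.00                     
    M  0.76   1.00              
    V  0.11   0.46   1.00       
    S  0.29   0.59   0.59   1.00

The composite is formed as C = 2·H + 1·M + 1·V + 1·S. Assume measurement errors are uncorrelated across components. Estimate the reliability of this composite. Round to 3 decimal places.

0.906

Var(C) = 2² + 1 + 1 + 1 + 2·[2·0.76 + 2·0.11 + 2·0.29 + 0.46 + 0.59 + 0.59] = 7 + 7.92 = 14.92.
Because errors are independent across components, Cov(Tᵢ,Tⱼ) = Cov(Xᵢ,Xⱼ); the off-diagonal part of the true-score variance is the same as above.
True-score variance = [2²·0.81 + 0.96 + 0.83 + 0.57] + 7.92 = 5.6 + 7.92 = 13.52.
Reliability = 13.52 / 14.92 = 0.906.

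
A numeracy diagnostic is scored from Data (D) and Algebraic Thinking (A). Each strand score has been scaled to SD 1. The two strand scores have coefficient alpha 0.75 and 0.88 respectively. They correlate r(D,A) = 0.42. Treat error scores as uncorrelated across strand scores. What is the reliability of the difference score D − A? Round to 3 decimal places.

Var(D−A) = 1 + 1 − 2·0.42 = 2 − 0.84 = 1.16.
Because errors are independent across components, Cov(Tᵢ,Tⱼ) = Cov(Xᵢ,Xⱼ); the off-diagonal part of the true-score variance is the same as above.
True-score variance = [0.75 + 0.88] − 0.84 = 1.63 − 0.84 = 0.79.
Reliability = 0.79 / 1.16 = 0.681.

0.681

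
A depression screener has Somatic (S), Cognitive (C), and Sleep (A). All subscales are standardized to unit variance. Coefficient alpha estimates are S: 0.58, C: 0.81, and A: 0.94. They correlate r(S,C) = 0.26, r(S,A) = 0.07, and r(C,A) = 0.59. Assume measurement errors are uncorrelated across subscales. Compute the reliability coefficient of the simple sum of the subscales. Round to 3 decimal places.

0.862

Var(S+C+A) = 3 + 2·[0.26 + 0.07 + 0.59] = 3 + 1.84 = 4.84.
With uncorrelated errors the cross-covariances are all true-score covariance, so they carry over unchanged; only the diagonal terms shrink to ρᵢσᵢ².
True-score variance = [0.58 + 0.81 + 0.94] + 1.84 = 2.33 + 1.84 = 4.17.
Reliability = 4.17 / 4.84 = 0.862.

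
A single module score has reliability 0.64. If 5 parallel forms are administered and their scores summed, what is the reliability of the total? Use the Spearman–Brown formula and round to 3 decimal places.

0.899

ρ_k = kρ / (1 + (k−1)ρ) = 5·0.64 / (1 + 4·0.64) = 3.200 / 3.560 = 0.899.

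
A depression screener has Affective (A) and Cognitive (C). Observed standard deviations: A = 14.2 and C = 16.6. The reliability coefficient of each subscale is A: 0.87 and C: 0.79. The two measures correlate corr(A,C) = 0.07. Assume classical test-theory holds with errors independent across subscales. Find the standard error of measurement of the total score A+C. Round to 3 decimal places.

9.170

Var(total) = 477.2 + 33.0008 = 510.201.
True-score variance = 393.119 + 33.0008 = 426.12, so reliability = 0.8352.
Error variance = 510.201 − 426.12 = 84.0808; SEM = √84.0808 = 9.170.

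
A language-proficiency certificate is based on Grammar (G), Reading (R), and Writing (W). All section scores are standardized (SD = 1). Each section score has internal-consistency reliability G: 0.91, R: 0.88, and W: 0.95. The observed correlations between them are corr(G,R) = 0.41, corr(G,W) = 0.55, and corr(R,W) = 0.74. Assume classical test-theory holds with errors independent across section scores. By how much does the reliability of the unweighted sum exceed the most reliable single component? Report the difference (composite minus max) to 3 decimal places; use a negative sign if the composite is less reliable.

Var(sum) = 3 + 3.4 = 6.4; true-score variance = 2.74 + 3.4 = 6.14; composite reliability = 0.9594.
Max component reliability = 0.9500.
Difference = 0.9594 − 0.9500 = 0.009.

0.009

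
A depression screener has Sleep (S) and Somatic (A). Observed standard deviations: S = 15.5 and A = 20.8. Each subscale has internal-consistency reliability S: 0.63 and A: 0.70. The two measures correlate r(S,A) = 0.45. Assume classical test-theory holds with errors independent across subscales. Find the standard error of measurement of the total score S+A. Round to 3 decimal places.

14.788

Var(total) = 672.89 + 290.16 = 963.05.
True-score variance = 454.206 + 290.16 = 744.366, so reliability = 0.7729.
Error variance = 963.05 − 744.366 = 218.685; SEM = √218.685 = 14.788.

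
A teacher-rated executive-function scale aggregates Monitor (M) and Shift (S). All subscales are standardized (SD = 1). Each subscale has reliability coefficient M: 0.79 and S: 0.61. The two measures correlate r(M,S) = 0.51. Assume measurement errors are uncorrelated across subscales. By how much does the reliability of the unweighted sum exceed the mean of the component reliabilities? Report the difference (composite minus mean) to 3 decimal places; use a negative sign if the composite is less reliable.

0.101

Var(sum) = 2 + 1.02 = 3.02; true-score variance = 1.4 + 1.02 = 2.42; composite reliability = 0.8013.
Mean component reliability = 0.7000.
Difference = 0.8013 − 0.7000 = 0.101.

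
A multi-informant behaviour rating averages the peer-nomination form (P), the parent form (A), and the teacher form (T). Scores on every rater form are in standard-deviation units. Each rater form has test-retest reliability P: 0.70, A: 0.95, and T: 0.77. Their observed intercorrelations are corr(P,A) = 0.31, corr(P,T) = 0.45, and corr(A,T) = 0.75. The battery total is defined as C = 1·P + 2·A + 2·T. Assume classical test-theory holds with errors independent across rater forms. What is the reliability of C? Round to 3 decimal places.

Var(C) = 1 + 2² + 2² + 2·[2·0.31 + 2·0.45 + 4·0.75] = 9 + 9.04 = 18.04.
With uncorrelated errors the cross-covariances are all true-score covariance, so they carry over unchanged; only the diagonal terms shrink to ρᵢσᵢ².
True-score variance = [0.70 + 2²·0.95 + 2²·0.77] + 9.04 = 7.58 + 9.04 = 16.62.
Reliability = 16.62 / 18.04 = 0.921.

0.921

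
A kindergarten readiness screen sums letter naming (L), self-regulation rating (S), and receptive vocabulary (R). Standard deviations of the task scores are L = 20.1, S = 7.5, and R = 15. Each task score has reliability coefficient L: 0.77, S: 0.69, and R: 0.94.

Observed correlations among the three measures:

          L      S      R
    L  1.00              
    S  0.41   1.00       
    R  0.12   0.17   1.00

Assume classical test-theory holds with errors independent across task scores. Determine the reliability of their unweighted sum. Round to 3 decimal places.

0.865

Var(L+S+R) = 20.1² + 7.5² + 15² + 2·[20.1·7.5·0.41 + 20.1·15·0.12 + 7.5·15·0.17] = 685.26 + 234.225 = 919.485.
With uncorrelated errors the cross-covariances are all true-score covariance, so they carry over unchanged; only the diagonal terms shrink to ρᵢσᵢ².
True-score variance = [20.1²·0.77 + 7.5²·0.69 + 15²·0.94] + 234.225 = 561.4 + 234.225 = 795.625.
Reliability = 795.625 / 919.485 = 0.865.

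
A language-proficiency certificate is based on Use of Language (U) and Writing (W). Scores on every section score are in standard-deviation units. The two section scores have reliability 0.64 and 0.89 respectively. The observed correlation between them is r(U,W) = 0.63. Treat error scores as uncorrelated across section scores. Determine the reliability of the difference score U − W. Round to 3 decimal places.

0.365

Var(U−W) = 1 + 1 − 2·0.63 = 2 − 1.26 = 0.74.
Under uncorrelated errors the observed covariances equal the true-score covariances, so only the own-variance terms attenuate.
True-score variance = [0.64 + 0.89] − 1.26 = 1.53 − 1.26 = 0.27.
Reliability = 0.27 / 0.74 = 0.365.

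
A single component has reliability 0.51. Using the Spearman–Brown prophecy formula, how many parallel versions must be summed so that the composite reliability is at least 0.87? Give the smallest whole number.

k ≥ ρ*(1−ρ₁)/(ρ₁(1−ρ*)) = 0.87·0.49 / (0.51·0.13) = 6.430.
Smallest integer k = 7.

7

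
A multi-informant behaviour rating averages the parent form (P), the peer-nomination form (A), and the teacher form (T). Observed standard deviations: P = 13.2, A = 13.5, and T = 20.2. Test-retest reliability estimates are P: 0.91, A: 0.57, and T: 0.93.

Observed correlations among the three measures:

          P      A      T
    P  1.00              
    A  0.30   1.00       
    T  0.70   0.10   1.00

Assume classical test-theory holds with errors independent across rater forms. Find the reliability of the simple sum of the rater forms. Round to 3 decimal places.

Var(P+A+T) = 13.2² + 13.5² + 20.2² + 2·[13.2·13.5·0.30 + 13.2·20.2·0.70 + 13.5·20.2·0.10] = 764.53 + 534.756 = 1299.29.
With uncorrelated errors the cross-covariances are all true-score covariance, so they carry over unchanged; only the diagonal terms shrink to ρᵢσᵢ².
True-score variance = [13.2²·0.91 + 13.5²·0.57 + 20.2²·0.93] + 534.756 = 641.918 + 534.756 = 1176.67.
Reliability = 1176.67 / 1299.29 = 0.906.

0.906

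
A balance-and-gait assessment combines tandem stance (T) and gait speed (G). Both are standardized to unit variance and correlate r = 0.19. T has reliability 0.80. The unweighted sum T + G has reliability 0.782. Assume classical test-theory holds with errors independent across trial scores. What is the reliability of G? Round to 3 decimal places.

0.681

Var(T+G) = 2 + 2·0.19 = 2.380.
True-score variance = ρ_T + ρ_G + 2·0.19, so 0.782 = (0.80 + ρ_G + 0.38) / 2.380.
ρ_G = 0.782·2.380 − 0.80 − 0.38 = 0.681.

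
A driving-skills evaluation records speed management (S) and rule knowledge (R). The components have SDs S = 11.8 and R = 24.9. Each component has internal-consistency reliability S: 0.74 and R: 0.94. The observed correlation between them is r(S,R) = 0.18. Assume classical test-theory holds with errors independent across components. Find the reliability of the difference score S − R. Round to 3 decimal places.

Var(S−R) = 11.8² + 24.9² − 2·11.8·24.9·0.18 = 759.25 − 105.775 = 653.475.
Under uncorrelated errors the observed covariances equal the true-score covariances, so only the own-variance terms attenuate.
True-score variance = [11.8²·0.74 + 24.9²·0.94] − 105.775 = 685.847 − 105.775 = 580.072.
Reliability = 580.072 / 653.475 = 0.888.

0.888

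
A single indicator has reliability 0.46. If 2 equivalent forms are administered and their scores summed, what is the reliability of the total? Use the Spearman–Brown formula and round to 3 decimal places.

ρ_k = kρ / (1 + (k−1)ρ) = 2·0.46 / (1 + 1·0.46) = 0.920 / 1.460 = 0.630.

0.630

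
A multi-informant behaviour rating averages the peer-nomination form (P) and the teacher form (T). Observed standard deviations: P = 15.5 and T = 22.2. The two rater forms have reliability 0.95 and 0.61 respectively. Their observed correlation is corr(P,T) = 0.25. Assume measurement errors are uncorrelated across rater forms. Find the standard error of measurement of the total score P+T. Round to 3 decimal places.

14.291

Var(total) = 733.09 + 172.05 = 905.14.
True-score variance = 528.87 + 172.05 = 700.92, so reliability = 0.7744.
Error variance = 905.14 − 700.92 = 204.22; SEM = √204.22 = 14.291.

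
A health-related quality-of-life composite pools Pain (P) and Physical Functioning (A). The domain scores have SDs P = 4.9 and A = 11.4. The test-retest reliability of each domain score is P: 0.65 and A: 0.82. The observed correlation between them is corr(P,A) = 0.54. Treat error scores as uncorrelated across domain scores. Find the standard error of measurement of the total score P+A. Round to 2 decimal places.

5.64

Var(total) = 153.97 + 60.3288 = 214.299.
True-score variance = 122.174 + 60.3288 = 182.502, so reliability = 0.8516.
Error variance = 214.299 − 182.502 = 31.7963; SEM = √31.7963 = 5.64.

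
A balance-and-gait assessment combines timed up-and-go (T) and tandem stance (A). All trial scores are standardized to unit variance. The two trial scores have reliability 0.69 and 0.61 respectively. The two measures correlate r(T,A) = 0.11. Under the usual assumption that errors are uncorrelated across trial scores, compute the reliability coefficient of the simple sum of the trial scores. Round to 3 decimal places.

0.685

Var(T+A) = 2 + 2·[0.11] = 2 + 0.22 = 2.22.
Under uncorrelated errors the observed covariances equal the true-score covariances, so only the own-variance terms attenuate.
True-score variance = [0.69 + 0.61] + 0.22 = 1.3 + 0.22 = 1.52.
Reliability = 1.52 / 2.22 = 0.685.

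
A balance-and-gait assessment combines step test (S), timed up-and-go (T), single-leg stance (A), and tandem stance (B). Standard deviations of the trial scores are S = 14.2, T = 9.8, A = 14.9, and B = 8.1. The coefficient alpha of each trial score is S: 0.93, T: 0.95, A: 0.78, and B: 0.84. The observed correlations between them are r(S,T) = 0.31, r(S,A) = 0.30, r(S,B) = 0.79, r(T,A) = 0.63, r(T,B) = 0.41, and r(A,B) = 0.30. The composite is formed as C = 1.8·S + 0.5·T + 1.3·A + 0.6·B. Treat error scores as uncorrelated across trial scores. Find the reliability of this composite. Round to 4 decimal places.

Var(C) = 1.8²·14.2² + 0.5²·9.8² + 1.3²·14.9² + 0.6²·8.1² + 2·[0.9·14.2·9.8·0.31 + 2.34·14.2·14.9·0.30 + 1.08·14.2·8.1·0.79 + 0.65·9.8·14.9·0.63 + 0.3·9.8·8.1·0.41 + 0.78·14.9·8.1·0.30] = 1076.14 + 766.581 = 1842.72.
Under uncorrelated errors the observed covariances equal the true-score covariances, so only the own-variance terms attenuate.
True-score variance = [1.8²·14.2²·0.93 + 0.5²·9.8²·0.95 + 1.3²·14.9²·0.78 + 0.6²·8.1²·0.84] + 766.581 = 942.885 + 766.581 = 1709.47.
Reliability = 1709.47 / 1842.72 = 0.9277.

0.9277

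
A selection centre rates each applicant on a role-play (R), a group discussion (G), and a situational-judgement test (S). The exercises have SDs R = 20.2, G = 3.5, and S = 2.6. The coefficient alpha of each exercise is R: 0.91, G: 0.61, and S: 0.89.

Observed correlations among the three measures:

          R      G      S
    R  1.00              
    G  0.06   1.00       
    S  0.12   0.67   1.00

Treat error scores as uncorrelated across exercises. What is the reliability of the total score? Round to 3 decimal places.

Var(R+G+S) = 20.2² + 3.5² + 2.6² + 2·[20.2·3.5·0.06 + 20.2·2.6·0.12 + 3.5·2.6·0.67] = 427.05 + 33.2828 = 460.333.
Under uncorrelated errors the observed covariances equal the true-score covariances, so only the own-variance terms attenuate.
True-score variance = [20.2²·0.91 + 3.5²·0.61 + 2.6²·0.89] + 33.2828 = 384.805 + 33.2828 = 418.088.
Reliability = 418.088 / 460.333 = 0.908.

0.908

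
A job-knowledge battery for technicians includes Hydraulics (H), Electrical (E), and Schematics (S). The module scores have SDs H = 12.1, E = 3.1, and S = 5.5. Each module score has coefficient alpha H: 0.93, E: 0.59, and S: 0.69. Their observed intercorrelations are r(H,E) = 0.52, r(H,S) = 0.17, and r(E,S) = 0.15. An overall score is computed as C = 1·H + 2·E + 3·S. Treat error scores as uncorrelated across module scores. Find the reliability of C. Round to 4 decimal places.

0.8258

Var(C) = 12.1² + 2²·3.1² + 3²·5.5² + 2·[2·12.1·3.1·0.52 + 3·12.1·5.5·0.17 + 6·3.1·5.5·0.15] = 457.1 + 176.592 = 633.692.
With uncorrelated errors the cross-covariances are all true-score covariance, so they carry over unchanged; only the diagonal terms shrink to ρᵢσᵢ².
True-score variance = [12.1²·0.93 + 2²·3.1²·0.59 + 3²·5.5²·0.69] + 176.592 = 346.693 + 176.592 = 523.285.
Reliability = 523.285 / 633.692 = 0.8258.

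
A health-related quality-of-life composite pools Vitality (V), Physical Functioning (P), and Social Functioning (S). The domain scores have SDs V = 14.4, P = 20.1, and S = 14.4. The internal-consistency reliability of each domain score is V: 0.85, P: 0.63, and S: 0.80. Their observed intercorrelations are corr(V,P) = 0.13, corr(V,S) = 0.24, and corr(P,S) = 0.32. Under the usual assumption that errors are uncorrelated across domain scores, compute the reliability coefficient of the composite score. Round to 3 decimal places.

Var(V+P+S) = 14.4² + 20.1² + 14.4² + 2·[14.4·20.1·0.13 + 14.4·14.4·0.24 + 20.1·14.4·0.32] = 818.73 + 360.029 = 1178.76.
Because errors are independent across components, Cov(Tᵢ,Tⱼ) = Cov(Xᵢ,Xⱼ); the off-diagonal part of the true-score variance is the same as above.
True-score variance = [14.4²·0.85 + 20.1²·0.63 + 14.4²·0.80] + 360.029 = 596.67 + 360.029 = 956.699.
Reliability = 956.699 / 1178.76 = 0.812.

0.812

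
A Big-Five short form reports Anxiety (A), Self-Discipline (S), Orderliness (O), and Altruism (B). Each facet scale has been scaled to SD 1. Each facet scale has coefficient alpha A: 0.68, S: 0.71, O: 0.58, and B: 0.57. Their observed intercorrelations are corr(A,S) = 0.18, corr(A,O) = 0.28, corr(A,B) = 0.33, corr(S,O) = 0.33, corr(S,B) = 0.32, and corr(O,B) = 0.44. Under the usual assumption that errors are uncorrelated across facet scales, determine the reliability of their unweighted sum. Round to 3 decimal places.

0.812

Var(A+S+O+B) = 4 + 2·[0.18 + 0.28 + 0.33 + 0.33 + 0.32 + 0.44] = 4 + 3.76 = 7.76.
With uncorrelated errors the cross-covariances are all true-score covariance, so they carry over unchanged; only the diagonal terms shrink to ρᵢσᵢ².
True-score variance = [0.68 + 0.71 + 0.58 + 0.57] + 3.76 = 2.54 + 3.76 = 6.3.
Reliability = 6.3 / 7.76 = 0.812.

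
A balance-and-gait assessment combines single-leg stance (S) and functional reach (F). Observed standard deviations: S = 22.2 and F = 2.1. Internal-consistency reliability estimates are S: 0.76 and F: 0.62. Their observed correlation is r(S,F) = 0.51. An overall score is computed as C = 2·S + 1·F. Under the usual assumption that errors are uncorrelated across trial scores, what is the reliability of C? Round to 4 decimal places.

0.7707

Var(C) = 2²·22.2² + 2.1² + 2·[2·22.2·2.1·0.51] = 1975.77 + 95.1048 = 2070.87.
Under uncorrelated errors the observed covariances equal the true-score covariances, so only the own-variance terms attenuate.
True-score variance = [2²·22.2²·0.76 + 2.1²·0.62] + 95.1048 = 1500.97 + 95.1048 = 1596.07.
Reliability = 1596.07 / 2070.87 = 0.7707.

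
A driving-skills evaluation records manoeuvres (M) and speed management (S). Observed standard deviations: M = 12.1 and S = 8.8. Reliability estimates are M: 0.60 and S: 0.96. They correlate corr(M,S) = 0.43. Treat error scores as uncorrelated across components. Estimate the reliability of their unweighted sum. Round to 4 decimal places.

Var(M+S) = 12.1² + 8.8² + 2·[12.1·8.8·0.43] = 223.85 + 91.5728 = 315.423.
Under uncorrelated errors the observed covariances equal the true-score covariances, so only the own-variance terms attenuate.
True-score variance = [12.1²·0.60 + 8.8²·0.96] + 91.5728 = 162.188 + 91.5728 = 253.761.
Reliability = 253.761 / 315.423 = 0.8045.

0.8045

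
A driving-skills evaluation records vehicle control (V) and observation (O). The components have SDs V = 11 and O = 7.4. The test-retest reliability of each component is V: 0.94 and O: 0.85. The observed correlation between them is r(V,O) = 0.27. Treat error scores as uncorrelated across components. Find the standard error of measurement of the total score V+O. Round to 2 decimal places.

Var(total) = 175.76 + 43.956 = 219.716.
True-score variance = 160.286 + 43.956 = 204.242, so reliability = 0.9296.
Error variance = 219.716 − 204.242 = 15.474; SEM = √15.474 = 3.93.

3.93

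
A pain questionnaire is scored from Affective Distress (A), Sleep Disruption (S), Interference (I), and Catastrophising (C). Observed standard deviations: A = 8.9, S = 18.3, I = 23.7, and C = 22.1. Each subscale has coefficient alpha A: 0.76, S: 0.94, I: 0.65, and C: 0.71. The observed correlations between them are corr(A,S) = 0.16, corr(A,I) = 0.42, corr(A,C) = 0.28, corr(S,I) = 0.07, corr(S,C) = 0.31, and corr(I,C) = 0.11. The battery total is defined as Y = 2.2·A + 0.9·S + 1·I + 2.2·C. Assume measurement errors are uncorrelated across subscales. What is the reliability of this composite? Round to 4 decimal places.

0.8170

Var(Y) = 2.2²·8.9² + 0.9²·18.3² + 23.7² + 2.2²·22.1² + 2·[1.98·8.9·18.3·0.16 + 2.2·8.9·23.7·0.42 + 4.84·8.9·22.1·0.28 + 0.9·18.3·23.7·0.07 + 1.98·18.3·22.1·0.31 + 2.2·23.7·22.1·0.11] = 3580.23 + 1830.73 = 5410.96.
With uncorrelated errors the cross-covariances are all true-score covariance, so they carry over unchanged; only the diagonal terms shrink to ρᵢσᵢ².
True-score variance = [2.2²·8.9²·0.76 + 0.9²·18.3²·0.94 + 23.7²·0.65 + 2.2²·22.1²·0.71] + 1830.73 = 2589.82 + 1830.73 = 4420.55.
Reliability = 4420.55 / 5410.96 = 0.8170.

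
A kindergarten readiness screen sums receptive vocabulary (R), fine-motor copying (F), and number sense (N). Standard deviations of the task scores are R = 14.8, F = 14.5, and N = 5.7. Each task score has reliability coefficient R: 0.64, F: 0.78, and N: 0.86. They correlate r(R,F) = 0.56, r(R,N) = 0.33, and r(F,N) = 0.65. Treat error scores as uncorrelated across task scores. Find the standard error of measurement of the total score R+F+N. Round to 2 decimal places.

Var(total) = 461.78 + 403.475 = 865.255.
True-score variance = 332.122 + 403.475 = 735.597, so reliability = 0.8502.
Error variance = 865.255 − 735.597 = 129.658; SEM = √129.658 = 11.39.

11.39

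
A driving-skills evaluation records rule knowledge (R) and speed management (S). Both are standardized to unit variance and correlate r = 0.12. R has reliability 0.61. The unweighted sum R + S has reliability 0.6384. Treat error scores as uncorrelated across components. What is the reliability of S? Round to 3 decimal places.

Var(R+S) = 2 + 2·0.12 = 2.240.
True-score variance = ρ_R + ρ_S + 2·0.12, so 0.6384 = (0.61 + ρ_S + 0.24) / 2.240.
ρ_S = 0.6384·2.240 − 0.61 − 0.24 = 0.580.

0.580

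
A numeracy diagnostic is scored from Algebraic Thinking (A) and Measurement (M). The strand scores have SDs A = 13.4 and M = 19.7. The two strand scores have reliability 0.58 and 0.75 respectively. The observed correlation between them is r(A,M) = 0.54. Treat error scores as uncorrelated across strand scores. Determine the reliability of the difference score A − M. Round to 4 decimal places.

Var(A−M) = 13.4² + 19.7² − 2·13.4·19.7·0.54 = 567.65 − 285.098 = 282.552.
Under uncorrelated errors the observed covariances equal the true-score covariances, so only the own-variance terms attenuate.
True-score variance = [13.4²·0.58 + 19.7²·0.75] − 285.098 = 395.212 − 285.098 = 110.114.
Reliability = 110.114 / 282.552 = 0.3897.

0.3897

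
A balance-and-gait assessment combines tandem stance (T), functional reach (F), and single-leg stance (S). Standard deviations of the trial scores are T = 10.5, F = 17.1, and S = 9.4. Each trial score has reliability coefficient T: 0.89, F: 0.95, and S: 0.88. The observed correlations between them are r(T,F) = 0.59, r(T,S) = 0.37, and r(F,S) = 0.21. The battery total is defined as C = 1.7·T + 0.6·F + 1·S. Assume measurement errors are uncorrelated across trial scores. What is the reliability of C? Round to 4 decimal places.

0.9430

Var(C) = 1.7²·10.5² + 0.6²·17.1² + 9.4² + 2·[1.02·10.5·17.1·0.59 + 1.7·10.5·9.4·0.37 + 0.6·17.1·9.4·0.21] = 512.25 + 380.777 = 893.028.
Because errors are independent across components, Cov(Tᵢ,Tⱼ) = Cov(Xᵢ,Xⱼ); the off-diagonal part of the true-score variance is the same as above.
True-score variance = [1.7²·10.5²·0.89 + 0.6²·17.1²·0.95 + 9.4²·0.88] + 380.777 = 461.335 + 380.777 = 842.113.
Reliability = 842.113 / 893.028 = 0.9430.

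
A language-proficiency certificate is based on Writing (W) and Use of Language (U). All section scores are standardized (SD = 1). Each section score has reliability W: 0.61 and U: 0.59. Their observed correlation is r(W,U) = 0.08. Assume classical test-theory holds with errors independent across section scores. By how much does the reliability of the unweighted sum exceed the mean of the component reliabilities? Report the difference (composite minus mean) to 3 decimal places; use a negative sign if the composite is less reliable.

Var(sum) = 2 + 0.16 = 2.16; true-score variance = 1.2 + 0.16 = 1.36; composite reliability = 0.6296.
Mean component reliability = 0.6000.
Difference = 0.6296 − 0.6000 = 0.030.

0.030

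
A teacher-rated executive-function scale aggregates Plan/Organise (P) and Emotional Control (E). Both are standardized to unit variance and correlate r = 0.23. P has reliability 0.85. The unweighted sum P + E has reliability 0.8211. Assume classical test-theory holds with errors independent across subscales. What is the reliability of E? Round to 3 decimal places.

Var(P+E) = 2 + 2·0.23 = 2.460.
True-score variance = ρ_P + ρ_E + 2·0.23, so 0.8211 = (0.85 + ρ_E + 0.46) / 2.460.
ρ_E = 0.8211·2.460 − 0.85 − 0.46 = 0.710.

0.710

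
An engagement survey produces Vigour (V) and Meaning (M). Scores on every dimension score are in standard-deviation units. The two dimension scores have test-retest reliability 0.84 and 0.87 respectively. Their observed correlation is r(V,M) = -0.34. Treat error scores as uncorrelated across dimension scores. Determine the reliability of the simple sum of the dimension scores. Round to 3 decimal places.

Var(V+M) = 2 + 2·[(-0.34)] = 2 − 0.68 = 1.32.
With uncorrelated errors the cross-covariances are all true-score covariance, so they carry over unchanged; only the diagonal terms shrink to ρᵢσᵢ².
True-score variance = [0.84 + 0.87] − 0.68 = 1.71 − 0.68 = 1.03.
Reliability = 1.03 / 1.32 = 0.780.

0.780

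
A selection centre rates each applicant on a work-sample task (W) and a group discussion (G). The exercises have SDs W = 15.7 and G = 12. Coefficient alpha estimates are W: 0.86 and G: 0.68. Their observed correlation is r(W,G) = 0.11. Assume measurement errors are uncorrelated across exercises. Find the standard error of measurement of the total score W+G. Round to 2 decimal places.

Var(total) = 390.49 + 41.448 = 431.938.
True-score variance = 309.901 + 41.448 = 351.349, so reliability = 0.8134.
Error variance = 431.938 − 351.349 = 80.5886; SEM = √80.5886 = 8.98.

8.98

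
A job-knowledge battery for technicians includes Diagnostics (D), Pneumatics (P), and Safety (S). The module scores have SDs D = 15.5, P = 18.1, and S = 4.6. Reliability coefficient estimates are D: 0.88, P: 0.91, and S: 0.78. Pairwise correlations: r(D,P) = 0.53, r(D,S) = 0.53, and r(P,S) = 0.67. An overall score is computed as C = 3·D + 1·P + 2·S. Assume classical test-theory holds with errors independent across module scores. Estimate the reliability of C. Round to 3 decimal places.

0.926

Var(C) = 3²·15.5² + 18.1² + 2²·4.6² + 2·[3·15.5·18.1·0.53 + 6·15.5·4.6·0.53 + 2·18.1·4.6·0.67] = 2574.5 + 1568.75 = 4143.25.
With uncorrelated errors the cross-covariances are all true-score covariance, so they carry over unchanged; only the diagonal terms shrink to ρᵢσᵢ².
True-score variance = [3²·15.5²·0.88 + 18.1²·0.91 + 2²·4.6²·0.78] + 1568.75 = 2266.92 + 1568.75 = 3835.68.
Reliability = 3835.68 / 4143.25 = 0.926.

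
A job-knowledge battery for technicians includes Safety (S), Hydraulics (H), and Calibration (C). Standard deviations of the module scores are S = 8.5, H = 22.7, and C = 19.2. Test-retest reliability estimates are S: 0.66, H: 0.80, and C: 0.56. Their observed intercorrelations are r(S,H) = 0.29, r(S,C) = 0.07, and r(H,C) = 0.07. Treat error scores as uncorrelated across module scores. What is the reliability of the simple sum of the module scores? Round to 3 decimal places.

Var(S+H+C) = 8.5² + 22.7² + 19.2² + 2·[8.5·22.7·0.29 + 8.5·19.2·0.07 + 22.7·19.2·0.07] = 956.18 + 195.777 = 1151.96.
With uncorrelated errors the cross-covariances are all true-score covariance, so they carry over unchanged; only the diagonal terms shrink to ρᵢσᵢ².
True-score variance = [8.5²·0.66 + 22.7²·0.80 + 19.2²·0.56] + 195.777 = 666.355 + 195.777 = 862.132.
Reliability = 862.132 / 1151.96 = 0.748.

0.748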